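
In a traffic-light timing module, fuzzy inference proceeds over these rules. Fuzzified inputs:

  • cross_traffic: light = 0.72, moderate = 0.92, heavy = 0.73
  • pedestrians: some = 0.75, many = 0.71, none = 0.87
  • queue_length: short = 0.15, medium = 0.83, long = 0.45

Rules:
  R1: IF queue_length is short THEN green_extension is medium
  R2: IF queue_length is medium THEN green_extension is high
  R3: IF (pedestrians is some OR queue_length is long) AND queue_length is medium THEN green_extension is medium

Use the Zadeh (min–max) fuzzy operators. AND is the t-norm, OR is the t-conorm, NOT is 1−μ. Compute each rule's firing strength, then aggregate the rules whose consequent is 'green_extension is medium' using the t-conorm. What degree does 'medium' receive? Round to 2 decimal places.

0.75

R1: short=0.15 → w = 0.15
R2: medium=0.83 → w = 0.83
R3: (some=0.75 OR long=0.45) = 0.75; AND[min(a, b)] with medium=0.83 → w = 0.75
Rules with consequent 'medium': {R1, R3} → strengths 0.15, 0.75
Aggregate via t-conorm [max(a, b)]: 0.75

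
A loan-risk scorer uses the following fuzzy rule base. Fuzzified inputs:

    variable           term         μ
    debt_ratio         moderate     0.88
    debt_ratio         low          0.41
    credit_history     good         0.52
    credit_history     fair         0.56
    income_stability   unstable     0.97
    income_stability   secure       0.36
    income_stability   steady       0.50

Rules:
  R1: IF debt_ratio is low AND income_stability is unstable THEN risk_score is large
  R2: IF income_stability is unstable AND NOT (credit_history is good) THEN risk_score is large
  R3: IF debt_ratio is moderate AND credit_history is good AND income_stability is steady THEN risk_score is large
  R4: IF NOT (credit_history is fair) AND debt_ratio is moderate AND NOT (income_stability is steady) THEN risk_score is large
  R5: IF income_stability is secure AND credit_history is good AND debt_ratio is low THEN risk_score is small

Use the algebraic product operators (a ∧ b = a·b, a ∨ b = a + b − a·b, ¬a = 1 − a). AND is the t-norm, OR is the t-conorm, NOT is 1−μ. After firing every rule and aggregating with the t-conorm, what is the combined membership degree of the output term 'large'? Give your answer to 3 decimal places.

0.800

R1: low=0.41, unstable=0.97; AND[a·b] → w = 0.3977
R2: unstable=0.97, ¬good=1−0.52=0.48; AND[a·b] → w = 0.4656
R3: moderate=0.88, good=0.52, steady=0.50; AND[a·b] → w = 0.2288
R4: ¬fair=1−0.56=0.44, moderate=0.88, ¬steady=1−0.50=0.50; AND[a·b] → w = 0.1936
R5: secure=0.36, good=0.52, low=0.41; AND[a·b] → w = 0.0768
Rules with consequent 'large': {R1, R2, R3, R4} → strengths 0.3977, 0.4656, 0.2288, 0.1936
Aggregate via t-conorm [a + b − a·b]: 0.7998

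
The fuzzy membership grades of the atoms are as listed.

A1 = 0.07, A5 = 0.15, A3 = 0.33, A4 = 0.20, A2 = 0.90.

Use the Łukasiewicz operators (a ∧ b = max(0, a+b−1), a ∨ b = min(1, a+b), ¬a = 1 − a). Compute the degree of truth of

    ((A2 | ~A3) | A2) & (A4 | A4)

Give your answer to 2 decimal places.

~A3 = 1 − 0.33 = 0.67
A2 | ~A3 = min(1, a+b) on (0.90, 0.67) = 1.00
(A2 | ~A3) | A2 = min(1, a+b) on (1.00, 0.90) = 1.00
A4 | A4 = min(1, a+b) on (0.20, 0.20) = 0.40
((A2 | ~A3) | A2) & (A4 | A4) = max(0, a+b−1) on (1.00, 0.40) = 0.40

0.40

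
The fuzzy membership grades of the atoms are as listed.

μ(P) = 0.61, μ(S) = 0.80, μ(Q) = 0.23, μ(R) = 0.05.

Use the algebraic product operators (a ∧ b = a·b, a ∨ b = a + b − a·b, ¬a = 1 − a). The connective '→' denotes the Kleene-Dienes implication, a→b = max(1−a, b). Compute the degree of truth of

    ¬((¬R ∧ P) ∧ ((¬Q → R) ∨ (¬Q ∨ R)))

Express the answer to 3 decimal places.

¬R = 1 − 0.0500 = 0.9500
¬R ∧ P = a·b on (0.9500, 0.6100) = 0.5795
¬Q = 1 − 0.2300 = 0.7700
¬Q → R  [Kleene-Dienes: max(1−a, b)] with a=0.7700, b=0.0500 → 0.2300
¬Q = 1 − 0.2300 = 0.7700
¬Q ∨ R = a + b − a·b on (0.7700, 0.0500) = 0.7815
(¬Q → R) ∨ (¬Q ∨ R) = a + b − a·b on (0.2300, 0.7815) = 0.8318
(¬R ∧ P) ∧ ((¬Q → R) ∨ (¬Q ∨ R)) = a·b on (0.5795, 0.8318) = 0.4820
¬((¬R ∧ P) ∧ ((¬Q → R) ∨ (¬Q ∨ R))) = 1 − 0.4820 = 0.5180

0.518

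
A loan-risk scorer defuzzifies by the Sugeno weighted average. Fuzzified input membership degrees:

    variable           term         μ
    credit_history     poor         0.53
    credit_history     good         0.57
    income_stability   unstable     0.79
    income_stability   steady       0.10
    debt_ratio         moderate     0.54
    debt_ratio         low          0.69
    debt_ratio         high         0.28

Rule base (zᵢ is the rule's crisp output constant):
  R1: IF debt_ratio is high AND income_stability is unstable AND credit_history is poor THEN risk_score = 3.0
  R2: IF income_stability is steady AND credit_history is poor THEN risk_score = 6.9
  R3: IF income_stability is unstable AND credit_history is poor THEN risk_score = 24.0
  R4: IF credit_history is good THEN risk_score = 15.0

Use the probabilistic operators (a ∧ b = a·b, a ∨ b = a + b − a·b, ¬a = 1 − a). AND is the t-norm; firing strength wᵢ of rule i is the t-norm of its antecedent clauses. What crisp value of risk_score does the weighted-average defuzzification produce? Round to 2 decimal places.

16.67

R1 (z=3.0): high=0.28, unstable=0.79, poor=0.53; AND[a·b] → w = 0.1172
R2 (z=6.9): steady=0.10, poor=0.53; AND[a·b] → w = 0.0530
R3 (z=24.0): unstable=0.79, poor=0.53; AND[a·b] → w = 0.4187
R4 (z=15.0): good=0.57 → w = 0.5700
Weighted average = (0.1172·3.0 + 0.0530·6.9 + 0.4187·24.0 + 0.5700·15.0) / (0.1172 + 0.0530 + 0.4187 + 0.5700)
  = 19.3162 / 1.1589 = 16.67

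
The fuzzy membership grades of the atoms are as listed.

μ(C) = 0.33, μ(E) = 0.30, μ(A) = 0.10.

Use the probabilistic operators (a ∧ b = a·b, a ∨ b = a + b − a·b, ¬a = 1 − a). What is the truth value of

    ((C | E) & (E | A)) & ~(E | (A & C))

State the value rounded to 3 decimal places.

0.133

C | E = a + b − a·b on (0.3300, 0.3000) = 0.5310
E | A = a + b − a·b on (0.3000, 0.1000) = 0.3700
(C | E) & (E | A) = a·b on (0.5310, 0.3700) = 0.1965
A & C = a·b on (0.1000, 0.3300) = 0.0330
E | (A & C) = a + b − a·b on (0.3000, 0.0330) = 0.3231
~(E | (A & C)) = 1 − 0.3231 = 0.6769
((C | E) & (E | A)) & ~(E | (A & C)) = a·b on (0.1965, 0.6769) = 0.1330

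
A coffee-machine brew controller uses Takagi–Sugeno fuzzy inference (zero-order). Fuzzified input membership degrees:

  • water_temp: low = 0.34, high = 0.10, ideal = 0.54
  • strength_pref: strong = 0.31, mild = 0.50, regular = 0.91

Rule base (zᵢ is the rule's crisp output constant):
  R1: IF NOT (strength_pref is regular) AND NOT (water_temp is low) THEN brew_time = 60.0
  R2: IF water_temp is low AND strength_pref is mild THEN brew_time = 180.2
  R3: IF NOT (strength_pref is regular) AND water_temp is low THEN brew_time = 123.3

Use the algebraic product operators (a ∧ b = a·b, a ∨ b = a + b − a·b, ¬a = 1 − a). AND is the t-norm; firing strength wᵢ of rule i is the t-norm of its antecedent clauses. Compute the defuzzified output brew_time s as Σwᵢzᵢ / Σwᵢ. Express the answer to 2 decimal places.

146.04

R1 (z=60.0): ¬regular=1−0.91=0.09, ¬low=1−0.34=0.66; AND[a·b] → w = 0.0594
R2 (z=180.2): low=0.34, mild=0.50; AND[a·b] → w = 0.1700
R3 (z=123.3): ¬regular=1−0.91=0.09, low=0.34; AND[a·b] → w = 0.0306
Weighted average = (0.0594·60.0 + 0.1700·180.2 + 0.0306·123.3) / (0.0594 + 0.1700 + 0.0306)
  = 37.9710 / 0.2600 = 146.04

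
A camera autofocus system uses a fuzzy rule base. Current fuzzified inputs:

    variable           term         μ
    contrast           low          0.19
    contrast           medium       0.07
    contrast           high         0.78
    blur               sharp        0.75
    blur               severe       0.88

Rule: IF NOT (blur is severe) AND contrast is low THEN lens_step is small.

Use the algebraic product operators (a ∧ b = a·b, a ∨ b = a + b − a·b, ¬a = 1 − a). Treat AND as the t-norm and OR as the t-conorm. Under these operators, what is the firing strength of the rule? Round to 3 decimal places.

firing strength: ¬severe=1−0.88=0.12, low=0.19; AND[a·b] → w = 0.0228

0.023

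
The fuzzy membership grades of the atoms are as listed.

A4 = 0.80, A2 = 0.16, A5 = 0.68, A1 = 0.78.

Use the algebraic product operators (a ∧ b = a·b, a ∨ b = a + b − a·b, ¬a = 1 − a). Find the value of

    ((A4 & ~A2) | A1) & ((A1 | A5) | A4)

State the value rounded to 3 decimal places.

0.915

~A2 = 1 − 0.1600 = 0.8400
A4 & ~A2 = a·b on (0.8000, 0.8400) = 0.6720
(A4 & ~A2) | A1 = a + b − a·b on (0.6720, 0.7800) = 0.9278
A1 | A5 = a + b − a·b on (0.7800, 0.6800) = 0.9296
(A1 | A5) | A4 = a + b − a·b on (0.9296, 0.8000) = 0.9859
((A4 & ~A2) | A1) & ((A1 | A5) | A4) = a·b on (0.9278, 0.9859) = 0.9148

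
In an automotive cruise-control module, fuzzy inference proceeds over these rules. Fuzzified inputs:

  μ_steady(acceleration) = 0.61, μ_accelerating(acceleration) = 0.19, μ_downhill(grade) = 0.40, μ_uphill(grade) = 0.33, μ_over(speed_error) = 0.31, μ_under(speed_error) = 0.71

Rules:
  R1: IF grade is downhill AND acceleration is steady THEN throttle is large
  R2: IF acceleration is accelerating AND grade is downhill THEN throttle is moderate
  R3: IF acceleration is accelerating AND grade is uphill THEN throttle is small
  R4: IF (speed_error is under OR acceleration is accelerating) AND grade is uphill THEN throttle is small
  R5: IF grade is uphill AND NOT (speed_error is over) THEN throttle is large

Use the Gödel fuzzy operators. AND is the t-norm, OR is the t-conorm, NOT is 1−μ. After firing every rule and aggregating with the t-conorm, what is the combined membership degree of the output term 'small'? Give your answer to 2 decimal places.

0.33

R1: downhill=0.40, steady=0.61; AND[min(a, b)] → w = 0.40
R2: accelerating=0.19, downhill=0.40; AND[min(a, b)] → w = 0.19
R3: accelerating=0.19, uphill=0.33; AND[min(a, b)] → w = 0.19
R4: (under=0.71 OR accelerating=0.19) = 0.71; AND[min(a, b)] with uphill=0.33 → w = 0.33
R5: uphill=0.33, ¬over=1−0.31=0.69; AND[min(a, b)] → w = 0.33
Rules with consequent 'small': {R3, R4} → strengths 0.19, 0.33
Aggregate via t-conorm [max(a, b)]: 0.33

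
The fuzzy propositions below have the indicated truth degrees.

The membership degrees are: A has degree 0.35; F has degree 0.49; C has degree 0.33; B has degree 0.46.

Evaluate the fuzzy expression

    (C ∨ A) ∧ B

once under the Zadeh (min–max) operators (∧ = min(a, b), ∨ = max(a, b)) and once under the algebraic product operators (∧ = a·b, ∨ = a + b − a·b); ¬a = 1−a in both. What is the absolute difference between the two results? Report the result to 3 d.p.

Under Zadeh (min–max):
  C ∨ A = max(a, b) on (0.33, 0.35) = 0.35
  (C ∨ A) ∧ B = min(a, b) on (0.35, 0.46) = 0.35
  → value = 0.3500
Under algebraic product:
  C ∨ A = a + b − a·b on (0.3300, 0.3500) = 0.5645
  (C ∨ A) ∧ B = a·b on (0.5645, 0.4600) = 0.2597
  → value = 0.2597
|0.3500 − 0.2597| = 0.090

0.090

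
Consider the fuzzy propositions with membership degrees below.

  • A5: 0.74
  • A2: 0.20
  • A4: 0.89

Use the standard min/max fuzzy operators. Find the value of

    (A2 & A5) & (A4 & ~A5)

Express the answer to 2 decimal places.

0.20

A2 & A5 = min(a, b) on (0.20, 0.74) = 0.20
~A5 = 1 − 0.74 = 0.26
A4 & ~A5 = min(a, b) on (0.89, 0.26) = 0.26
(A2 & A5) & (A4 & ~A5) = min(a, b) on (0.20, 0.26) = 0.20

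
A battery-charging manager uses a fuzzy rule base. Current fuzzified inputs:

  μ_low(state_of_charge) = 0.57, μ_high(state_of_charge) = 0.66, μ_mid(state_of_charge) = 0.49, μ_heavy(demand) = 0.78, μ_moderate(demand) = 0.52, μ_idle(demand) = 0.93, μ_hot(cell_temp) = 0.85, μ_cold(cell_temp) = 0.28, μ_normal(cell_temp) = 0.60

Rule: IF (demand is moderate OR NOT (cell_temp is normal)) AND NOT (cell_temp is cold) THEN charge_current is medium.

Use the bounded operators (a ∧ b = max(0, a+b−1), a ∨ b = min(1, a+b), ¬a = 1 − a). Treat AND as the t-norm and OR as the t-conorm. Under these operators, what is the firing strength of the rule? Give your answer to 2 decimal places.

0.64

firing strength: (moderate=0.52 OR ¬normal=1−0.60=0.40) = 0.92; AND[max(0, a+b−1)] with ¬cold=1−0.28=0.72 → w = 0.64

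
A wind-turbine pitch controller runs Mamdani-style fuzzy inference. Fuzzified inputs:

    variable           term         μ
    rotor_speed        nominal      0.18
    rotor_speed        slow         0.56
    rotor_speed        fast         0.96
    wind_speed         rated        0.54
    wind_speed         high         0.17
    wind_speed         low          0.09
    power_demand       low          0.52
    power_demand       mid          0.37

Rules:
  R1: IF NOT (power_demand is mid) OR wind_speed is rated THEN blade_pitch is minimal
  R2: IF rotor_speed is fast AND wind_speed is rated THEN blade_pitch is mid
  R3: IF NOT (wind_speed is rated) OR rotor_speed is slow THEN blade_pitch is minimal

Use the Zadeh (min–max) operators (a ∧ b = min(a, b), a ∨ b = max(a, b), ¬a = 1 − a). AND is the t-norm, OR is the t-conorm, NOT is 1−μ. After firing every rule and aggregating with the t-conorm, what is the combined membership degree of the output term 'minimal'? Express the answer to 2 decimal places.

R1: ¬mid=1−0.37=0.63, rated=0.54; OR[max(a, b)] → w = 0.63
R2: fast=0.96, rated=0.54; AND[min(a, b)] → w = 0.54
R3: ¬rated=1−0.54=0.46, slow=0.56; OR[max(a, b)] → w = 0.56
Rules with consequent 'minimal': {R1, R3} → strengths 0.63, 0.56
Aggregate via t-conorm [max(a, b)]: 0.63

0.63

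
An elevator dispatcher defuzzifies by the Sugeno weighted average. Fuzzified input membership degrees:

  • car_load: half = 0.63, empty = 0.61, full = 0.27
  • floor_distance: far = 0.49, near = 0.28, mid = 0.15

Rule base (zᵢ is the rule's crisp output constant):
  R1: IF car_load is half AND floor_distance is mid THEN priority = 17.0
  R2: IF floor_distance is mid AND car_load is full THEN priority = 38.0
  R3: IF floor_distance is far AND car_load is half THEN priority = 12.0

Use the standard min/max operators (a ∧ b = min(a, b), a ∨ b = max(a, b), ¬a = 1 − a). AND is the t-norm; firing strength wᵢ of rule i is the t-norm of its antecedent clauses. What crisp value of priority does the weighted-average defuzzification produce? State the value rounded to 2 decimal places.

17.89

R1 (z=17.0): half=0.63, mid=0.15; AND[min(a, b)] → w = 0.15
R2 (z=38.0): mid=0.15, full=0.27; AND[min(a, b)] → w = 0.15
R3 (z=12.0): far=0.49, half=0.63; AND[min(a, b)] → w = 0.49
Weighted average = (0.15·17.0 + 0.15·38.0 + 0.49·12.0) / (0.15 + 0.15 + 0.49)
  = 14.1300 / 0.7900 = 17.89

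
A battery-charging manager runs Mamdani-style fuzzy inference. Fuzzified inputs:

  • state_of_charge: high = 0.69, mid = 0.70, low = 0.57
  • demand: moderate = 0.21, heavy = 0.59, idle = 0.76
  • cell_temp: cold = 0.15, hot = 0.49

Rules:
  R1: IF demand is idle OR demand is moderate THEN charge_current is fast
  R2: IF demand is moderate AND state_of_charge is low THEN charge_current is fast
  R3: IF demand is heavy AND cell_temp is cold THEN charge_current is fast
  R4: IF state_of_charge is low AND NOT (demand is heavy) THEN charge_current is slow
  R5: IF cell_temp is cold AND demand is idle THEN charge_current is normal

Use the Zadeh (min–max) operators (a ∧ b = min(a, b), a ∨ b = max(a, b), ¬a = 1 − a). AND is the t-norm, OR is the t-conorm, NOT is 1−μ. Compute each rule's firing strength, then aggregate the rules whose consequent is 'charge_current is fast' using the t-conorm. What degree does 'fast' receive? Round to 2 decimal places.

R1: idle=0.76, moderate=0.21; OR[max(a, b)] → w = 0.76
R2: moderate=0.21, low=0.57; AND[min(a, b)] → w = 0.21
R3: heavy=0.59, cold=0.15; AND[min(a, b)] → w = 0.15
R4: low=0.57, ¬heavy=1−0.59=0.41; AND[min(a, b)] → w = 0.41
R5: cold=0.15, idle=0.76; AND[min(a, b)] → w = 0.15
Rules with consequent 'fast': {R1, R2, R3} → strengths 0.76, 0.21, 0.15
Aggregate via t-conorm [max(a, b)]: 0.76

0.76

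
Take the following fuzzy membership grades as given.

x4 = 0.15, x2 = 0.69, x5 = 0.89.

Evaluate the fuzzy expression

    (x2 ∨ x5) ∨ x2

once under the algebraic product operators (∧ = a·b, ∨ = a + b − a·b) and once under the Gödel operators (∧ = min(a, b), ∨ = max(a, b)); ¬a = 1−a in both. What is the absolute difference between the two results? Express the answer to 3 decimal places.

Under algebraic product:
  x2 ∨ x5 = a + b − a·b on (0.6900, 0.8900) = 0.9659
  (x2 ∨ x5) ∨ x2 = a + b − a·b on (0.9659, 0.6900) = 0.9894
  → value = 0.9894
Under Gödel:
  x2 ∨ x5 = max(a, b) on (0.69, 0.89) = 0.89
  (x2 ∨ x5) ∨ x2 = max(a, b) on (0.89, 0.69) = 0.89
  → value = 0.8900
|0.9894 − 0.8900| = 0.099

0.099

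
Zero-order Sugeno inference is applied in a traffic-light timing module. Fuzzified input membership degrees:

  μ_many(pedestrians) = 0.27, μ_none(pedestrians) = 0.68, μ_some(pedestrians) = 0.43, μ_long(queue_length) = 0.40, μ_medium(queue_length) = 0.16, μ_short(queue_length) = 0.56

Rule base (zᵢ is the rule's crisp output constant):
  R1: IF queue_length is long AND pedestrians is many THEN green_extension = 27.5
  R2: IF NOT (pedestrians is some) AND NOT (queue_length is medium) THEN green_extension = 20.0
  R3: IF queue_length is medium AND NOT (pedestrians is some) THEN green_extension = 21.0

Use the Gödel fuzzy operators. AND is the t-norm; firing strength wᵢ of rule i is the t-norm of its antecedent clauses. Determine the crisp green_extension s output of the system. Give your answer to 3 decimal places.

22.185

R1 (z=27.5): long=0.40, many=0.27; AND[min(a, b)] → w = 0.27
R2 (z=20.0): ¬some=1−0.43=0.57, ¬medium=1−0.16=0.84; AND[min(a, b)] → w = 0.57
R3 (z=21.0): medium=0.16, ¬some=1−0.43=0.57; AND[min(a, b)] → w = 0.16
Weighted average = (0.27·27.5 + 0.57·20.0 + 0.16·21.0) / (0.27 + 0.57 + 0.16)
  = 22.1850 / 1.0000 = 22.185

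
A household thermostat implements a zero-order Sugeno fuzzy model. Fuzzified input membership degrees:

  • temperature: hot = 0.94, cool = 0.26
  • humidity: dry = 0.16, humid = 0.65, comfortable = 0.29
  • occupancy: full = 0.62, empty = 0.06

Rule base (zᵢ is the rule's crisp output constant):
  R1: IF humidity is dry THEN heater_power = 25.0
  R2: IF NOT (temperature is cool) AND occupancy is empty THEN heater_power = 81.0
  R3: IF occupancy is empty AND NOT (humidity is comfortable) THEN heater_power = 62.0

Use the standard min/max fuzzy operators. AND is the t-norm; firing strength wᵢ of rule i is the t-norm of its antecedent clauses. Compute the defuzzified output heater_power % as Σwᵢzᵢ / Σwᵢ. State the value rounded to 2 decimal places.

44.93

R1 (z=25.0): dry=0.16 → w = 0.16
R2 (z=81.0): ¬cool=1−0.26=0.74, empty=0.06; AND[min(a, b)] → w = 0.06
R3 (z=62.0): empty=0.06, ¬comfortable=1−0.29=0.71; AND[min(a, b)] → w = 0.06
Weighted average = (0.16·25.0 + 0.06·81.0 + 0.06·62.0) / (0.16 + 0.06 + 0.06)
  = 12.5800 / 0.2800 = 44.93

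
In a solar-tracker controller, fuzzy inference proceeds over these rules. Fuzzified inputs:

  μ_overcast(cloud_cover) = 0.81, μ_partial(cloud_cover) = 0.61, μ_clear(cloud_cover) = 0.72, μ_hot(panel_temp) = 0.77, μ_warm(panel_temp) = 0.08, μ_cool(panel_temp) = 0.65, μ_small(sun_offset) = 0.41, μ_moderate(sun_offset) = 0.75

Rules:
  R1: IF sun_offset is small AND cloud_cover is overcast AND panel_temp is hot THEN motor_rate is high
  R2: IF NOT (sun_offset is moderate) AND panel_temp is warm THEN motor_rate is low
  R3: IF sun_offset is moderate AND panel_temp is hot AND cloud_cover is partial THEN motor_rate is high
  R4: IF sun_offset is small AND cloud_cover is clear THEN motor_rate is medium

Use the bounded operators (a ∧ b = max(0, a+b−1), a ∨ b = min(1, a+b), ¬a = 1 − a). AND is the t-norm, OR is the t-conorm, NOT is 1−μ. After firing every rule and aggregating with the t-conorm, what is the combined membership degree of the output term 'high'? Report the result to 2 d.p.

0.13

R1: small=0.41, overcast=0.81, hot=0.77; AND[max(0, a+b−1)] → w = 0.00
R2: ¬moderate=1−0.75=0.25, warm=0.08; AND[max(0, a+b−1)] → w = 0.00
R3: moderate=0.75, hot=0.77, partial=0.61; AND[max(0, a+b−1)] → w = 0.13
R4: small=0.41, clear=0.72; AND[max(0, a+b−1)] → w = 0.13
Rules with consequent 'high': {R1, R3} → strengths 0.00, 0.13
Aggregate via t-conorm [min(1, a+b)]: 0.13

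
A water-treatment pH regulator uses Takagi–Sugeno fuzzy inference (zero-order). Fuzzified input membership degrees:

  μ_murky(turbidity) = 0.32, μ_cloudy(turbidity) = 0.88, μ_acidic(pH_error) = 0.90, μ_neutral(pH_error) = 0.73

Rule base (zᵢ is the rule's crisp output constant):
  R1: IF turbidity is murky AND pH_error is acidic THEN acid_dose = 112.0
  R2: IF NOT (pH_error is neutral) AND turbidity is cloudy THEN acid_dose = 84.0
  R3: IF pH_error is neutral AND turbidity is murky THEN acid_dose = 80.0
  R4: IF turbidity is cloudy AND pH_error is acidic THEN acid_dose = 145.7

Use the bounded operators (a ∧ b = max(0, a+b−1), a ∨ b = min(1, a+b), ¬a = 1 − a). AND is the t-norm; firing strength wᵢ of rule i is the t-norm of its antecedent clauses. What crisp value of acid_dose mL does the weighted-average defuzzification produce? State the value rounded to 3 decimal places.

R1 (z=112.0): murky=0.32, acidic=0.90; AND[max(0, a+b−1)] → w = 0.22
R2 (z=84.0): ¬neutral=1−0.73=0.27, cloudy=0.88; AND[max(0, a+b−1)] → w = 0.15
R3 (z=80.0): neutral=0.73, murky=0.32; AND[max(0, a+b−1)] → w = 0.05
R4 (z=145.7): cloudy=0.88, acidic=0.90; AND[max(0, a+b−1)] → w = 0.78
Weighted average = (0.22·112.0 + 0.15·84.0 + 0.05·80.0 + 0.78·145.7) / (0.22 + 0.15 + 0.05 + 0.78)
  = 154.8860 / 1.2000 = 129.072

129.072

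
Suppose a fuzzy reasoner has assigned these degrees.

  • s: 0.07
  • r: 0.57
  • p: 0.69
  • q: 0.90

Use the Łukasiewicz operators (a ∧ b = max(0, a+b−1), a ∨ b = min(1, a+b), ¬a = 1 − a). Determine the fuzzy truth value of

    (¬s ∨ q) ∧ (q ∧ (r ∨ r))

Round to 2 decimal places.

0.90

¬s = 1 − 0.07 = 0.93
¬s ∨ q = min(1, a+b) on (0.93, 0.90) = 1.00
r ∨ r = min(1, a+b) on (0.57, 0.57) = 1.00
q ∧ (r ∨ r) = max(0, a+b−1) on (0.90, 1.00) = 0.90
(¬s ∨ q) ∧ (q ∧ (r ∨ r)) = max(0, a+b−1) on (1.00, 0.90) = 0.90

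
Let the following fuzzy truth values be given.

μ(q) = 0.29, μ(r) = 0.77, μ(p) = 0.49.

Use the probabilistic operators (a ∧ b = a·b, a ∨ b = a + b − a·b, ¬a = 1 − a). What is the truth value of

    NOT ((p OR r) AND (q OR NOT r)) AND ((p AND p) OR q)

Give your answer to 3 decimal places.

p OR r = a + b − a·b on (0.4900, 0.7700) = 0.8827
NOT r = 1 − 0.7700 = 0.2300
q OR NOT r = a + b − a·b on (0.2900, 0.2300) = 0.4533
(p OR r) AND (q OR NOT r) = a·b on (0.8827, 0.4533) = 0.4001
NOT ((p OR r) AND (q OR NOT r)) = 1 − 0.4001 = 0.5999
p AND p = a·b on (0.4900, 0.4900) = 0.2401
(p AND p) OR q = a + b − a·b on (0.2401, 0.2900) = 0.4605
NOT ((p OR r) AND (q OR NOT r)) AND ((p AND p) OR q) = a·b on (0.5999, 0.4605) = 0.2762

0.276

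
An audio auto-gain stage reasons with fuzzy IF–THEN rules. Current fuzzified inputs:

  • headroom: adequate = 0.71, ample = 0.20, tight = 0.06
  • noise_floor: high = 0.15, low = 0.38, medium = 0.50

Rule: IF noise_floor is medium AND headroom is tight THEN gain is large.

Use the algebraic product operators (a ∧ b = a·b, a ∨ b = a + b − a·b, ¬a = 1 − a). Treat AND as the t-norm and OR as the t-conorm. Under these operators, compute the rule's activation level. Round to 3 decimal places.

firing strength: medium=0.50, tight=0.06; AND[a·b] → w = 0.0300

0.030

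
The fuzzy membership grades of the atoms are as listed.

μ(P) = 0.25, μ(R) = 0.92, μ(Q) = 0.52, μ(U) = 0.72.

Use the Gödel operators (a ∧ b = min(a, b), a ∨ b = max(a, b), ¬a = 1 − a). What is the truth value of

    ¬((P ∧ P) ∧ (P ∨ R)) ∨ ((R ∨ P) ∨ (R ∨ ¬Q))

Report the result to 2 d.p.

0.92

P ∧ P = min(a, b) on (0.25, 0.25) = 0.25
P ∨ R = max(a, b) on (0.25, 0.92) = 0.92
(P ∧ P) ∧ (P ∨ R) = min(a, b) on (0.25, 0.92) = 0.25
¬((P ∧ P) ∧ (P ∨ R)) = 1 − 0.25 = 0.75
R ∨ P = max(a, b) on (0.92, 0.25) = 0.92
¬Q = 1 − 0.52 = 0.48
R ∨ ¬Q = max(a, b) on (0.92, 0.48) = 0.92
(R ∨ P) ∨ (R ∨ ¬Q) = max(a, b) on (0.92, 0.92) = 0.92
¬((P ∧ P) ∧ (P ∨ R)) ∨ ((R ∨ P) ∨ (R ∨ ¬Q)) = max(a, b) on (0.75, 0.92) = 0.92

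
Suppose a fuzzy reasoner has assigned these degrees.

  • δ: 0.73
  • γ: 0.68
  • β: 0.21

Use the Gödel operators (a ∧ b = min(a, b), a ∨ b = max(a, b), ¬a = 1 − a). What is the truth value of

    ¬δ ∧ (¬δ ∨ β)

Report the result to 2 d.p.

¬δ = 1 − 0.73 = 0.27
¬δ = 1 − 0.73 = 0.27
¬δ ∨ β = max(a, b) on (0.27, 0.21) = 0.27
¬δ ∧ (¬δ ∨ β) = min(a, b) on (0.27, 0.27) = 0.27

0.27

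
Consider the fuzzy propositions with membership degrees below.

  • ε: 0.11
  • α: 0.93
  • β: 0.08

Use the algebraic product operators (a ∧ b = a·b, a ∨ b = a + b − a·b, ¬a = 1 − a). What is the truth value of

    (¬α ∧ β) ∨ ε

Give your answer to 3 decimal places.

0.115

¬α = 1 − 0.9300 = 0.0700
¬α ∧ β = a·b on (0.0700, 0.0800) = 0.0056
(¬α ∧ β) ∨ ε = a + b − a·b on (0.0056, 0.1100) = 0.1150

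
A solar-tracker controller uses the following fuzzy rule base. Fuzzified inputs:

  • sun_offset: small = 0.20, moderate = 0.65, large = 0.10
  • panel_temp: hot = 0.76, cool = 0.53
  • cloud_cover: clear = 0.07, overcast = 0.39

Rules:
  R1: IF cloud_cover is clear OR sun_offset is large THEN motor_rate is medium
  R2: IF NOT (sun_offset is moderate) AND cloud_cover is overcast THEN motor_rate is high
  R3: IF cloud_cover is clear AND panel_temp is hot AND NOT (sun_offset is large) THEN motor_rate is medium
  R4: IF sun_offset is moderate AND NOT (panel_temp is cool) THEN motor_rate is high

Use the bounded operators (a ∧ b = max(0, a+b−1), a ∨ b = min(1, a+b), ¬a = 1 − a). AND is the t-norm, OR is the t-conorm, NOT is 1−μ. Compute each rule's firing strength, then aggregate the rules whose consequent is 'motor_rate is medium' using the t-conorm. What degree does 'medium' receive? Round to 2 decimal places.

0.17

R1: clear=0.07, large=0.10; OR[min(1, a+b)] → w = 0.17
R2: ¬moderate=1−0.65=0.35, overcast=0.39; AND[max(0, a+b−1)] → w = 0.00
R3: clear=0.07, hot=0.76, ¬large=1−0.10=0.90; AND[max(0, a+b−1)] → w = 0.00
R4: moderate=0.65, ¬cool=1−0.53=0.47; AND[max(0, a+b−1)] → w = 0.12
Rules with consequent 'medium': {R1, R3} → strengths 0.17, 0.00
Aggregate via t-conorm [min(1, a+b)]: 0.17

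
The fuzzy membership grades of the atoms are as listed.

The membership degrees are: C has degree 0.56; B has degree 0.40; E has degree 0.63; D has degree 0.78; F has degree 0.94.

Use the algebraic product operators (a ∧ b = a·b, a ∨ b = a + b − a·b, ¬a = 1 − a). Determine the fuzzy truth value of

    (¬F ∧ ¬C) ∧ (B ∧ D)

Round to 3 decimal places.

¬F = 1 − 0.9400 = 0.0600
¬C = 1 − 0.5600 = 0.4400
¬F ∧ ¬C = a·b on (0.0600, 0.4400) = 0.0264
B ∧ D = a·b on (0.4000, 0.7800) = 0.3120
(¬F ∧ ¬C) ∧ (B ∧ D) = a·b on (0.0264, 0.3120) = 0.0082

0.008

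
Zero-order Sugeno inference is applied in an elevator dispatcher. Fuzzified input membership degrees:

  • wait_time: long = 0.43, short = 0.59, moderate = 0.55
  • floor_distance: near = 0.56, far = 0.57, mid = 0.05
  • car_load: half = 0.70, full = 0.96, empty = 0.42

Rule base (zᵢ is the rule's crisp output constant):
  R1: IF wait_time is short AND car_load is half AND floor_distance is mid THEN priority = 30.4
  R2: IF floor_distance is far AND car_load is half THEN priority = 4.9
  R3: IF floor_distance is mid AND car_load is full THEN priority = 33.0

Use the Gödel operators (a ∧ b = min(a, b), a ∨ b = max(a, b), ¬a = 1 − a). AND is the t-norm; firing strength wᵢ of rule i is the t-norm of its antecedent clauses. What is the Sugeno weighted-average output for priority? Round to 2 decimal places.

8.90

R1 (z=30.4): short=0.59, half=0.70, mid=0.05; AND[min(a, b)] → w = 0.05
R2 (z=4.9): far=0.57, half=0.70; AND[min(a, b)] → w = 0.57
R3 (z=33.0): mid=0.05, full=0.96; AND[min(a, b)] → w = 0.05
Weighted average = (0.05·30.4 + 0.57·4.9 + 0.05·33.0) / (0.05 + 0.57 + 0.05)
  = 5.9630 / 0.6700 = 8.90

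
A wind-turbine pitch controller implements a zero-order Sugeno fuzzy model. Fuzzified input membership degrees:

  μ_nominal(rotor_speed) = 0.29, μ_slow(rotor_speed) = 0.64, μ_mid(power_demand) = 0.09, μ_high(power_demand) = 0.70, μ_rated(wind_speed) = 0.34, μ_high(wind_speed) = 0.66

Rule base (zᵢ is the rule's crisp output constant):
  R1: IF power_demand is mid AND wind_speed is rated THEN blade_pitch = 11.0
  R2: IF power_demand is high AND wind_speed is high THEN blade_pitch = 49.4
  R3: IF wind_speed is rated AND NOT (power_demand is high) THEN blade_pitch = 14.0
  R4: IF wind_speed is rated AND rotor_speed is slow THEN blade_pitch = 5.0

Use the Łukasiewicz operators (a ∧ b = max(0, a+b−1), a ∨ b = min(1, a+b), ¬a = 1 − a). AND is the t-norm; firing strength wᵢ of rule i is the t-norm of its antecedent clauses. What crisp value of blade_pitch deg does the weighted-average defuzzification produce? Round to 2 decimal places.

49.40

R1 (z=11.0): mid=0.09, rated=0.34; AND[max(0, a+b−1)] → w = 0.00
R2 (z=49.4): high=0.70, high=0.66; AND[max(0, a+b−1)] → w = 0.36
R3 (z=14.0): rated=0.34, ¬high=1−0.70=0.30; AND[max(0, a+b−1)] → w = 0.00
R4 (z=5.0): rated=0.34, slow=0.64; AND[max(0, a+b−1)] → w = 0.00
Weighted average = (0.00·11.0 + 0.36·49.4 + 0.00·14.0 + 0.00·5.0) / (0.00 + 0.36 + 0.00 + 0.00)
  = 17.7840 / 0.3600 = 49.40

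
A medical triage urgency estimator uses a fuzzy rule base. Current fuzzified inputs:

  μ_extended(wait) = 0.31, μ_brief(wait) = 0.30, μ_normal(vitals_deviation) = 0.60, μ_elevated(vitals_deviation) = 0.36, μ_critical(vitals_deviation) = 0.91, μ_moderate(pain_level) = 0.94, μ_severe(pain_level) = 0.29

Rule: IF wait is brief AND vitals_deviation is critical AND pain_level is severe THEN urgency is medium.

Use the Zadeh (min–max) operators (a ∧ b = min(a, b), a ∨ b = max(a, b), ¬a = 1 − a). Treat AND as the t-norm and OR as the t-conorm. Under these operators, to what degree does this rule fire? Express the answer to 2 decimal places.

firing strength: brief=0.30, critical=0.91, severe=0.29; AND[min(a, b)] → w = 0.29

0.29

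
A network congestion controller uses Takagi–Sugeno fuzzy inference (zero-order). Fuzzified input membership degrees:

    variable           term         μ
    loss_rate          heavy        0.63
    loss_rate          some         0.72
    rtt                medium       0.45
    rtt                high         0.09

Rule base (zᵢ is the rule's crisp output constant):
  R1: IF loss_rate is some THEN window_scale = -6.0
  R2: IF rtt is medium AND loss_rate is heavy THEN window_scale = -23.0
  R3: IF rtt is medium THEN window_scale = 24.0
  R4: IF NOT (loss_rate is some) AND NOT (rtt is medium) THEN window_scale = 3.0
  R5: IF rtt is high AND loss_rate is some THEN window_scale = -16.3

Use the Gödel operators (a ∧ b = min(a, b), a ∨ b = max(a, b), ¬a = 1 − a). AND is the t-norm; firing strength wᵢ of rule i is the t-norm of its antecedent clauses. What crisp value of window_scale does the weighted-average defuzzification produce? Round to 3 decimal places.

-2.260

R1 (z=-6.0): some=0.72 → w = 0.72
R2 (z=-23.0): medium=0.45, heavy=0.63; AND[min(a, b)] → w = 0.45
R3 (z=24.0): medium=0.45 → w = 0.45
R4 (z=3.0): ¬some=1−0.72=0.28, ¬medium=1−0.45=0.55; AND[min(a, b)] → w = 0.28
R5 (z=-16.3): high=0.09, some=0.72; AND[min(a, b)] → w = 0.09
Weighted average = (0.72·-6.0 + 0.45·-23.0 + 0.45·24.0 + 0.28·3.0 + 0.09·-16.3) / (0.72 + 0.45 + 0.45 + 0.28 + 0.09)
  = -4.4970 / 1.9900 = -2.260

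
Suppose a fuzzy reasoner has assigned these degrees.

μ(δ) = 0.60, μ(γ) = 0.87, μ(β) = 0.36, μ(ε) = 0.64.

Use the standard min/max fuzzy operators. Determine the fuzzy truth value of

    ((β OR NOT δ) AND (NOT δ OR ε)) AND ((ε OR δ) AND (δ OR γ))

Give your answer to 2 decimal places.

NOT δ = 1 − 0.60 = 0.40
β OR NOT δ = max(a, b) on (0.36, 0.40) = 0.40
NOT δ = 1 − 0.60 = 0.40
NOT δ OR ε = max(a, b) on (0.40, 0.64) = 0.64
(β OR NOT δ) AND (NOT δ OR ε) = min(a, b) on (0.40, 0.64) = 0.40
ε OR δ = max(a, b) on (0.64, 0.60) = 0.64
δ OR γ = max(a, b) on (0.60, 0.87) = 0.87
(ε OR δ) AND (δ OR γ) = min(a, b) on (0.64, 0.87) = 0.64
((β OR NOT δ) AND (NOT δ OR ε)) AND ((ε OR δ) AND (δ OR γ)) = min(a, b) on (0.40, 0.64) = 0.40

0.40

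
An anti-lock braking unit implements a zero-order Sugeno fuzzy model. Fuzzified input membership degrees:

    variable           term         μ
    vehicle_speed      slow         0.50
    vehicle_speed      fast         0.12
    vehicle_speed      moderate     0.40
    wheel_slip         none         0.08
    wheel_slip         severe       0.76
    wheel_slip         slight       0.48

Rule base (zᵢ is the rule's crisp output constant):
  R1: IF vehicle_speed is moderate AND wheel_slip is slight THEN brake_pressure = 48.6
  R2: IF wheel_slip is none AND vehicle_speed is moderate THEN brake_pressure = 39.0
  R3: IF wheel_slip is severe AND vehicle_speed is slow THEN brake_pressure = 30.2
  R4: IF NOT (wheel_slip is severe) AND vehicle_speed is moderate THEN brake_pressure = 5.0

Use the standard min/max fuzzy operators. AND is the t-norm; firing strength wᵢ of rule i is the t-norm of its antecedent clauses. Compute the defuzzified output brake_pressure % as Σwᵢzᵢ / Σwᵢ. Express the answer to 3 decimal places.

R1 (z=48.6): moderate=0.40, slight=0.48; AND[min(a, b)] → w = 0.40
R2 (z=39.0): none=0.08, moderate=0.40; AND[min(a, b)] → w = 0.08
R3 (z=30.2): severe=0.76, slow=0.50; AND[min(a, b)] → w = 0.50
R4 (z=5.0): ¬severe=1−0.76=0.24, moderate=0.40; AND[min(a, b)] → w = 0.24
Weighted average = (0.40·48.6 + 0.08·39.0 + 0.50·30.2 + 0.24·5.0) / (0.40 + 0.08 + 0.50 + 0.24)
  = 38.8600 / 1.2200 = 31.852

31.852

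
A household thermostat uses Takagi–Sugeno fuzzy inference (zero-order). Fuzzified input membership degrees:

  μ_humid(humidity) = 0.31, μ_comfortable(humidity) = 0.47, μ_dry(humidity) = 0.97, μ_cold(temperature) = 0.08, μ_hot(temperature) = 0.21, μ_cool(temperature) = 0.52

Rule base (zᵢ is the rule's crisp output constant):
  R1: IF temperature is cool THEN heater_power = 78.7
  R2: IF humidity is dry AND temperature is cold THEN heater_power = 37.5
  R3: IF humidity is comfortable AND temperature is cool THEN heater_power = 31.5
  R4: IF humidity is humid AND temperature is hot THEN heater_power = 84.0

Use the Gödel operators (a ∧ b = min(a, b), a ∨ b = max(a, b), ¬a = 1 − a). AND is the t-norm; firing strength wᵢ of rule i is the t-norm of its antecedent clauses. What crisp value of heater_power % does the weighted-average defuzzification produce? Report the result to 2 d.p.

59.66

R1 (z=78.7): cool=0.52 → w = 0.52
R2 (z=37.5): dry=0.97, cold=0.08; AND[min(a, b)] → w = 0.08
R3 (z=31.5): comfortable=0.47, cool=0.52; AND[min(a, b)] → w = 0.47
R4 (z=84.0): humid=0.31, hot=0.21; AND[min(a, b)] → w = 0.21
Weighted average = (0.52·78.7 + 0.08·37.5 + 0.47·31.5 + 0.21·84.0) / (0.52 + 0.08 + 0.47 + 0.21)
  = 76.3690 / 1.2800 = 59.66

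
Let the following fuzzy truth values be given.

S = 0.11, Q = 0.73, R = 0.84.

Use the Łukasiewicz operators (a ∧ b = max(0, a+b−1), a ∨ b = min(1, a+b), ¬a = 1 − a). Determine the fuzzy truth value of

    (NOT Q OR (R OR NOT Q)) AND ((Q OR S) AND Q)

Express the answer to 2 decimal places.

NOT Q = 1 − 0.73 = 0.27
NOT Q = 1 − 0.73 = 0.27
R OR NOT Q = min(1, a+b) on (0.84, 0.27) = 1.00
NOT Q OR (R OR NOT Q) = min(1, a+b) on (0.27, 1.00) = 1.00
Q OR S = min(1, a+b) on (0.73, 0.11) = 0.84
(Q OR S) AND Q = max(0, a+b−1) on (0.84, 0.73) = 0.57
(NOT Q OR (R OR NOT Q)) AND ((Q OR S) AND Q) = max(0, a+b−1) on (1.00, 0.57) = 0.57

0.57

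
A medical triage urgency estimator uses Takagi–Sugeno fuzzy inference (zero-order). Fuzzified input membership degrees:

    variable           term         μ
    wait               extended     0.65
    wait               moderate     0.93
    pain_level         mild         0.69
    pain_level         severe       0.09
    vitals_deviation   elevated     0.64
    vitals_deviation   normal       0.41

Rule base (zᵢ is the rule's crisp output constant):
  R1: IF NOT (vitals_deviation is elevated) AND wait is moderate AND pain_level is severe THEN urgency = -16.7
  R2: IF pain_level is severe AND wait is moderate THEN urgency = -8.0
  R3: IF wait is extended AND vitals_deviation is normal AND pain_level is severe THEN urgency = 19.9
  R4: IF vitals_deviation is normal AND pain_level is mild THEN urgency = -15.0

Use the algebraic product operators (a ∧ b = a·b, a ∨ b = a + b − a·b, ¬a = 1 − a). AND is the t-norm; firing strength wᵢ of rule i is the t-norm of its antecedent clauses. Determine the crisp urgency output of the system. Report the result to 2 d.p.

R1 (z=-16.7): ¬elevated=1−0.64=0.36, moderate=0.93, severe=0.09; AND[a·b] → w = 0.0301
R2 (z=-8.0): severe=0.09, moderate=0.93; AND[a·b] → w = 0.0837
R3 (z=19.9): extended=0.65, normal=0.41, severe=0.09; AND[a·b] → w = 0.0240
R4 (z=-15.0): normal=0.41, mild=0.69; AND[a·b] → w = 0.2829
Weighted average = (0.0301·-16.7 + 0.0837·-8.0 + 0.0240·19.9 + 0.2829·-15.0) / (0.0301 + 0.0837 + 0.0240 + 0.2829)
  = -4.9390 / 0.4207 = -11.74

-11.74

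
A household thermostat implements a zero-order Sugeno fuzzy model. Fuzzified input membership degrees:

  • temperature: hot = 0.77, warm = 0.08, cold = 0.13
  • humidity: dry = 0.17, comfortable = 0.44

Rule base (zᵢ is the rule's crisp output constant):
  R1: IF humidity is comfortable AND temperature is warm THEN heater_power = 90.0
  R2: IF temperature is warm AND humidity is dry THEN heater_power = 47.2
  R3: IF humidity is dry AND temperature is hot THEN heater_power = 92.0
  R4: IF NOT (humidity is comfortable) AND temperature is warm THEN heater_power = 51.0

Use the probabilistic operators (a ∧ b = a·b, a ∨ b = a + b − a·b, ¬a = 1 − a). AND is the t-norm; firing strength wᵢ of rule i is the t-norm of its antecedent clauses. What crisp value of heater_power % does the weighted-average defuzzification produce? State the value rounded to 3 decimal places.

80.791

R1 (z=90.0): comfortable=0.44, warm=0.08; AND[a·b] → w = 0.0352
R2 (z=47.2): warm=0.08, dry=0.17; AND[a·b] → w = 0.0136
R3 (z=92.0): dry=0.17, hot=0.77; AND[a·b] → w = 0.1309
R4 (z=51.0): ¬comfortable=1−0.44=0.56, warm=0.08; AND[a·b] → w = 0.0448
Weighted average = (0.0352·90.0 + 0.0136·47.2 + 0.1309·92.0 + 0.0448·51.0) / (0.0352 + 0.0136 + 0.1309 + 0.0448)
  = 18.1375 / 0.2245 = 80.791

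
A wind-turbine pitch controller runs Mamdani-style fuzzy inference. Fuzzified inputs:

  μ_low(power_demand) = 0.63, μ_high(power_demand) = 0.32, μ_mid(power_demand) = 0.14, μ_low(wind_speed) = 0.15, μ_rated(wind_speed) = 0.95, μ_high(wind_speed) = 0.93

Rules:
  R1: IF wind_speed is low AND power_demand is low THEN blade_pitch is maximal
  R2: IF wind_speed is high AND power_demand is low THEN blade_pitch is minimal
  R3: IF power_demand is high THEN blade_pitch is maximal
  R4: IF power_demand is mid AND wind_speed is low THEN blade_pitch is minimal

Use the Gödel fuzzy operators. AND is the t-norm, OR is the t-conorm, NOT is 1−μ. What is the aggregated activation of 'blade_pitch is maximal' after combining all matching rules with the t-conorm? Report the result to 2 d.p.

0.32

R1: low=0.15, low=0.63; AND[min(a, b)] → w = 0.15
R2: high=0.93, low=0.63; AND[min(a, b)] → w = 0.63
R3: high=0.32 → w = 0.32
R4: mid=0.14, low=0.15; AND[min(a, b)] → w = 0.14
Rules with consequent 'maximal': {R1, R3} → strengths 0.15, 0.32
Aggregate via t-conorm [max(a, b)]: 0.32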